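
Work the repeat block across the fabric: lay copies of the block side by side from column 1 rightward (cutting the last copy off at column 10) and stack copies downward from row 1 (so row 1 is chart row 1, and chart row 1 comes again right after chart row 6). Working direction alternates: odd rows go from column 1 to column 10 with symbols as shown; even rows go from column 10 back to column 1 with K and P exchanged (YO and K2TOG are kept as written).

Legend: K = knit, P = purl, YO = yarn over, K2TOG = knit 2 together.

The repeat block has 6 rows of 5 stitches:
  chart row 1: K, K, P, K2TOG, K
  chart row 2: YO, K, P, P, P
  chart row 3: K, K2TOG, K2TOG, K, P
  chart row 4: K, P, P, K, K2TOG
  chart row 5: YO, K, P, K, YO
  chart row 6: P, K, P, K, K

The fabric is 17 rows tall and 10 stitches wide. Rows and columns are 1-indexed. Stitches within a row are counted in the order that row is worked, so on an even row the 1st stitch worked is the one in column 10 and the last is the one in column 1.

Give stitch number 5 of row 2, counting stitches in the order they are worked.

Row 2 uses chart row ((2-1) mod 6)+1 = 2. Row 2 is even, so WS.
Chart row 2 tiled across columns 1-10: YO K P P P YO K P P P
Wrong side: read the tiled row from column 10 down to 1 and exchange K with P (leave YO, K2TOG).
Row 2 as worked: K K K P YO K K K P YO
Stitch 5 in working order -> YO

Result:
YO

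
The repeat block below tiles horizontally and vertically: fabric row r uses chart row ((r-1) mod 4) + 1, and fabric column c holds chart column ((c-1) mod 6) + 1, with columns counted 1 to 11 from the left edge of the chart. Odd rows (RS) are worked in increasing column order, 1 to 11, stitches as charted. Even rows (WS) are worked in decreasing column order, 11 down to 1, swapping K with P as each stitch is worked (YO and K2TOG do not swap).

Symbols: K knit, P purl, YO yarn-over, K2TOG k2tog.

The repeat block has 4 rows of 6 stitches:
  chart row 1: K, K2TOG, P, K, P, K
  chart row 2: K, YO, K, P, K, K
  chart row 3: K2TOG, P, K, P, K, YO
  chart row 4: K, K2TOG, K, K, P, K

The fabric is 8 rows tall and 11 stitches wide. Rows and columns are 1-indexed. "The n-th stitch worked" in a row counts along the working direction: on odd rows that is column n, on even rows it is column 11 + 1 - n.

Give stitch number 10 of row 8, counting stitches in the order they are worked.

Row 8 uses chart row ((8-1) mod 4)+1 = 4. Row 8 is even, so WS.
Chart row 4 tiled across columns 1-11: K K2TOG K K P K K K2TOG K K P
Wrong side: read the tiled row from column 11 down to 1 and exchange K with P (leave YO, K2TOG).
Row 8 as worked: K P P K2TOG P P K P P K2TOG P
The 10th stitch worked is K2TOG.

== STITCH ==
K2TOG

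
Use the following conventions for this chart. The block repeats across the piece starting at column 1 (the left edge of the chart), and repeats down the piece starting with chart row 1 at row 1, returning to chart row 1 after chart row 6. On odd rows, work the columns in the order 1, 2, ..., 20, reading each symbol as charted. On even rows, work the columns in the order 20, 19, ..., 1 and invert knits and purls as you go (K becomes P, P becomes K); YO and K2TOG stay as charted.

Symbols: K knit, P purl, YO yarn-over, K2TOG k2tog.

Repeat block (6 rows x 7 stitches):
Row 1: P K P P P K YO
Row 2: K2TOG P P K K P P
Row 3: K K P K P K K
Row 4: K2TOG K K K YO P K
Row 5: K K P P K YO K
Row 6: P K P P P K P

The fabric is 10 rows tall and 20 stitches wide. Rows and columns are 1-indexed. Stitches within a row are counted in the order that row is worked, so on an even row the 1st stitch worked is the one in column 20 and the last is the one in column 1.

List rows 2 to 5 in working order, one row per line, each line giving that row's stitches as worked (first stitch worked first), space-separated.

Result:
K P P K K K2TOG K K P P K K K2TOG K K P P K K K2TOG
K K P K P K K K K P K P K K K K P K P K
K YO P P P K2TOG P K YO P P P K2TOG P K YO P P P K2TOG
K K P P K YO K K K P P K YO K K K P P K YO

Derivation:
Row 2: chart row 2, WS - tiled (columns 1-20): K2TOG P P K K P P K2TOG P P K K P P K2TOG P P K K P; work from column 20 back to 1 with K<->P swapped.
Row 3: chart row 3, RS - tile across columns 1-20 and work as-is.
Row 4: chart row 4, WS - tiled (columns 1-20): K2TOG K K K YO P K K2TOG K K K YO P K K2TOG K K K YO P; work from column 20 back to 1 with K<->P swapped.
Row 5: chart row 5, RS - tile across columns 1-20 and work as-is.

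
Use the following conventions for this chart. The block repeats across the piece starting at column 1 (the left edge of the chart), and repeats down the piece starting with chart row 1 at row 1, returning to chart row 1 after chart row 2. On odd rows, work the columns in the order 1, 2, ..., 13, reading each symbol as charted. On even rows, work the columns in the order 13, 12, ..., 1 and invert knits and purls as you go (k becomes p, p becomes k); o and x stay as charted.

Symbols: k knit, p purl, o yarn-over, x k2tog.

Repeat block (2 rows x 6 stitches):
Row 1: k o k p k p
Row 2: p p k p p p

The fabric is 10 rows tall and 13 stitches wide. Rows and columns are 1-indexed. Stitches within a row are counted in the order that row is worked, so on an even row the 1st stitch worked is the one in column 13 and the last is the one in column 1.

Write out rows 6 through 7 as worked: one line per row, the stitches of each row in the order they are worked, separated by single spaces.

Rows as worked:
k k k k p k k k k k p k k
k o k p k p k o k p k p k

Derivation:
Row 6: chart row 2, WS - tiled (columns 1-13): p p k p p p p p k p p p p; work from column 13 back to 1 with k<->p swapped.
Row 7: chart row 1, RS - tile across columns 1-13 and work as-is.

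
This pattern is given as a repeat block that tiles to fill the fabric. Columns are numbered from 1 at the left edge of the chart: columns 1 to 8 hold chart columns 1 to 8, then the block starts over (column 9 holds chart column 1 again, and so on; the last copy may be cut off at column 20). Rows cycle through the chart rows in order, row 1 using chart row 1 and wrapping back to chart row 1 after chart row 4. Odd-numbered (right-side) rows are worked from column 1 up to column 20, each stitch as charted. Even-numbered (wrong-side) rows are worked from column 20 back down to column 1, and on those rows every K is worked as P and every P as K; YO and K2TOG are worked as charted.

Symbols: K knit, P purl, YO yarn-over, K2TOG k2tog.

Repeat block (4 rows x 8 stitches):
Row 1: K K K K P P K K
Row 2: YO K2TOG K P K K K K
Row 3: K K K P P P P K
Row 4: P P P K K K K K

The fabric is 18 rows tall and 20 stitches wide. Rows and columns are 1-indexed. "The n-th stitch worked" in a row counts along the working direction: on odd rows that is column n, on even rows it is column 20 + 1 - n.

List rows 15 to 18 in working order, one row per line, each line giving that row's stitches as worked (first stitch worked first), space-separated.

Result:
K K K P P P P K K K K P P P P K K K K P
P K K K P P P P P K K K P P P P P K K K
K K K K P P K K K K K K P P K K K K K K
K P K2TOG YO P P P P K P K2TOG YO P P P P K P K2TOG YO

Derivation:
Row 15: chart row 3, RS - tile across columns 1-20 and work as-is.
Row 16: chart row 4, WS - tiled (columns 1-20): P P P K K K K K P P P K K K K K P P P K; work from column 20 back to 1 with K<->P swapped.
Row 17: chart row 1, RS - tile across columns 1-20 and work as-is.
Row 18: chart row 2, WS - tiled (columns 1-20): YO K2TOG K P K K K K YO K2TOG K P K K K K YO K2TOG K P; work from column 20 back to 1 with K<->P swapped.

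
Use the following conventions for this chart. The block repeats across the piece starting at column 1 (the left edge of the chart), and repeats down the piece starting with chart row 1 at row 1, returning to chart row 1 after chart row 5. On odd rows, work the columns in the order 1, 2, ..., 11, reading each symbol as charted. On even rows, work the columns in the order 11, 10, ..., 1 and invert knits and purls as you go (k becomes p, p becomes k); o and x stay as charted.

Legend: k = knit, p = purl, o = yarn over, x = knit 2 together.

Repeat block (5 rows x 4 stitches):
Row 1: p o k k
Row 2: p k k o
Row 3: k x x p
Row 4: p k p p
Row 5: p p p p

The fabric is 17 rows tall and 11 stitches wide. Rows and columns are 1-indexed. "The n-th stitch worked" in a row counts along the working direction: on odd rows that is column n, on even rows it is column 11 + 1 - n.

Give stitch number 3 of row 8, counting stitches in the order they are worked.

== STITCH ==
p

Derivation:
Row 8 uses chart row ((8-1) mod 5)+1 = 3. Row 8 is even, so WS.
Chart row 3 tiled across columns 1-11: k x x p k x x p k x x
Wrong side: read the tiled row from column 11 down to 1 and exchange k with p (leave o, x).
Row 8 as worked: x x p k x x p k x x p
Counting 3 along the worked row gives p.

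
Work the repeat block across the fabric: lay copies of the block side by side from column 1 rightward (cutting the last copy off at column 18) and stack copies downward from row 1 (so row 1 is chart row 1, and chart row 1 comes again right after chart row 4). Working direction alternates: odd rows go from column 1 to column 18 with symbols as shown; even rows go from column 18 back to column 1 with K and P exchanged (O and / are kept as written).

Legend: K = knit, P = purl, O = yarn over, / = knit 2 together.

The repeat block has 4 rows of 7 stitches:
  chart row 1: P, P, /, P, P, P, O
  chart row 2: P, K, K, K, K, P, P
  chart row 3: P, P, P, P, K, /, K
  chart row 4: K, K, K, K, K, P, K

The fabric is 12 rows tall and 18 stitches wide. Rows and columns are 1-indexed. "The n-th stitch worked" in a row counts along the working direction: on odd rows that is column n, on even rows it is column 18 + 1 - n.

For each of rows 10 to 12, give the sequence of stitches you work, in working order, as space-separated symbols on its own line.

Row 10: chart row 2, WS - tiled (columns 1-18): P K K K K P P P K K K K P P P K K K; work from column 18 back to 1 with K<->P swapped.
Row 11: chart row 3, RS - tile across columns 1-18 and work as-is.
Row 12: chart row 4, WS - tiled (columns 1-18): K K K K K P K K K K K K P K K K K K; work from column 18 back to 1 with K<->P swapped.

== ROWS AS WORKED ==
P P P K K K P P P P K K K P P P P K
P P P P K / K P P P P K / K P P P P
P P P P P K P P P P P P K P P P P P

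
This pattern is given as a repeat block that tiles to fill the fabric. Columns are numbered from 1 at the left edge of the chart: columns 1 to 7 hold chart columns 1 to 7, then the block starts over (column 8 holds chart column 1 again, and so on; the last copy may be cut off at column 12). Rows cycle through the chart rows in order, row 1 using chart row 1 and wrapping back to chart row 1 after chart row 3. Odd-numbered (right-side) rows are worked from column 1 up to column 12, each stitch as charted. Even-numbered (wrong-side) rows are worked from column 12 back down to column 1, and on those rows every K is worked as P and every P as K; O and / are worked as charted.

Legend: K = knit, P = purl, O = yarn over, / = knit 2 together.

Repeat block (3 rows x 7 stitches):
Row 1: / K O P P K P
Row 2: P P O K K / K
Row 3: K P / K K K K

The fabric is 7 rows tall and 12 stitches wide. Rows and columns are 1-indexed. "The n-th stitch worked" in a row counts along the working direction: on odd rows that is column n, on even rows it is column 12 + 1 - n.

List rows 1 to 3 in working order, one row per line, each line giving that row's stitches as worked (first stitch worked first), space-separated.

== ROWS AS WORKED ==
/ K O P P K P / K O P P
P P O K K P / P P O K K
K P / K K K K K P / K K

Derivation:
Row 1: chart row 1, RS - tile across columns 1-12 and work as-is.
Row 2: chart row 2, WS - tiled (columns 1-12): P P O K K / K P P O K K; work from column 12 back to 1 with K<->P swapped.
Row 3: chart row 3, RS - tile across columns 1-12 and work as-is.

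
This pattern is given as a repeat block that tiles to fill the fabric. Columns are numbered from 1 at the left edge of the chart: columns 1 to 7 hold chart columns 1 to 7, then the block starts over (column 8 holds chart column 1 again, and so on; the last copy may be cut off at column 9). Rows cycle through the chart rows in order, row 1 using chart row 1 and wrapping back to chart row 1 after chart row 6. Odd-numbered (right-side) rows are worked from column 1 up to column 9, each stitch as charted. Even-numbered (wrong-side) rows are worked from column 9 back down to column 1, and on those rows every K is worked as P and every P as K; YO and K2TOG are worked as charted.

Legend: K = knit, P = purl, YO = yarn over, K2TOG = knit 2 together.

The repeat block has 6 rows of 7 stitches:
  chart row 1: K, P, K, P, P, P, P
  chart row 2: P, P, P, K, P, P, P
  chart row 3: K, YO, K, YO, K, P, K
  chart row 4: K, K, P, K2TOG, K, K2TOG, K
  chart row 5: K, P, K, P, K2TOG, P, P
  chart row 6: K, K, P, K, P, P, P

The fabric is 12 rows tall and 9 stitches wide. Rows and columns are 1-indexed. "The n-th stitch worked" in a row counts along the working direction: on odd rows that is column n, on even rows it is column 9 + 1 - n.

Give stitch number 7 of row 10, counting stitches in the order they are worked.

For row 10: chart row = ((10-1) mod 6) + 1 = 4; this is a WS (even) row.
Chart row 4 tiled across columns 1-9: K K P K2TOG K K2TOG K K K
WS: work from column 9 back to column 1 (reverse the tiled row), swapping K<->P (YO and K2TOG unchanged).
Row 10 as worked: P P P K2TOG P K2TOG K P P
Counting 7 along the worked row gives K.

Stitch:
K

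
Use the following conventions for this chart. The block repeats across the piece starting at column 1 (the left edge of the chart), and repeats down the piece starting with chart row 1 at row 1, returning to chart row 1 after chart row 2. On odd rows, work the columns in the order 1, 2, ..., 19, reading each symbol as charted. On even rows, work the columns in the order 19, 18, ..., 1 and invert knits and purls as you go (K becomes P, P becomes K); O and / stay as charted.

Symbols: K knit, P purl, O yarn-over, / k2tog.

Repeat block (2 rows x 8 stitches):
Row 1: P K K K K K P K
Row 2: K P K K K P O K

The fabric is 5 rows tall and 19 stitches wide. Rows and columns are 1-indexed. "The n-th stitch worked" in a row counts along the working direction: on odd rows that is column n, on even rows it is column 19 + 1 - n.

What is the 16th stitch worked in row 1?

Result:
K

Derivation:
Row 1: (1-1) mod 2 = 0, so use chart row 1. Odd row -> RS.
Chart row 1 tiled across columns 1-19: P K K K K K P K P K K K K K P K P K K
Right side: take the tiled row as-is (worked left to right from column 1).
Counting 16 along the worked row gives K.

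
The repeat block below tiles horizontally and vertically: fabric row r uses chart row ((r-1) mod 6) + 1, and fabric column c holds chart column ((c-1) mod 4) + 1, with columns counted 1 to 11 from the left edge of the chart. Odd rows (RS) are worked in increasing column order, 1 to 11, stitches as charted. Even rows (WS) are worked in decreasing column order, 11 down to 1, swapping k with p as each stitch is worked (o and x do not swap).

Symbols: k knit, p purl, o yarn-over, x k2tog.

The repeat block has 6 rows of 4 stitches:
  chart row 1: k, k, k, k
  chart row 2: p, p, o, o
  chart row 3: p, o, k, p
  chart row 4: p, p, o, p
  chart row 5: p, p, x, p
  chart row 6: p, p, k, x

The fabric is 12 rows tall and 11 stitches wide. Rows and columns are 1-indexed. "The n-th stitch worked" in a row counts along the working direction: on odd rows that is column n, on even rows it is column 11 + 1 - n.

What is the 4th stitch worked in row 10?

Row 10 uses chart row ((10-1) mod 6)+1 = 4. Row 10 is even, so WS.
Chart row 4 tiled across columns 1-11: p p o p p p o p p p o
WS: work from column 11 back to column 1 (reverse the tiled row), swapping k<->p (o and x unchanged).
Row 10 as worked: o k k k o k k k o k k
Stitch 4 in working order -> k

Stitch:
k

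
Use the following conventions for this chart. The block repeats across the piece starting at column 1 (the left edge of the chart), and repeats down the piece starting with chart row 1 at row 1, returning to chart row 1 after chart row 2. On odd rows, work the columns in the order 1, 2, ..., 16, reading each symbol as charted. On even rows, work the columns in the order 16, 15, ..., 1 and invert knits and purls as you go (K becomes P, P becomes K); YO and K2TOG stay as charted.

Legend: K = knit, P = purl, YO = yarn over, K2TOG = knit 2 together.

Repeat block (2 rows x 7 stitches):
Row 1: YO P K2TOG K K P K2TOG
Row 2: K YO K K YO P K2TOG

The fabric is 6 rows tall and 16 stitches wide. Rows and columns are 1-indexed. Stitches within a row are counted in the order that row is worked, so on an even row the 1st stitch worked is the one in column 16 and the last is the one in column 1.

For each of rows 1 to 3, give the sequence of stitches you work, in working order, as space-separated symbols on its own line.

Row 1: chart row 1, RS - tile across columns 1-16 and work as-is.
Row 2: chart row 2, WS - tiled (columns 1-16): K YO K K YO P K2TOG K YO K K YO P K2TOG K YO; work from column 16 back to 1 with K<->P swapped.
Row 3: chart row 1, RS - tile across columns 1-16 and work as-is.

Rows as worked:
YO P K2TOG K K P K2TOG YO P K2TOG K K P K2TOG YO P
YO P K2TOG K YO P P YO P K2TOG K YO P P YO P
YO P K2TOG K K P K2TOG YO P K2TOG K K P K2TOG YO P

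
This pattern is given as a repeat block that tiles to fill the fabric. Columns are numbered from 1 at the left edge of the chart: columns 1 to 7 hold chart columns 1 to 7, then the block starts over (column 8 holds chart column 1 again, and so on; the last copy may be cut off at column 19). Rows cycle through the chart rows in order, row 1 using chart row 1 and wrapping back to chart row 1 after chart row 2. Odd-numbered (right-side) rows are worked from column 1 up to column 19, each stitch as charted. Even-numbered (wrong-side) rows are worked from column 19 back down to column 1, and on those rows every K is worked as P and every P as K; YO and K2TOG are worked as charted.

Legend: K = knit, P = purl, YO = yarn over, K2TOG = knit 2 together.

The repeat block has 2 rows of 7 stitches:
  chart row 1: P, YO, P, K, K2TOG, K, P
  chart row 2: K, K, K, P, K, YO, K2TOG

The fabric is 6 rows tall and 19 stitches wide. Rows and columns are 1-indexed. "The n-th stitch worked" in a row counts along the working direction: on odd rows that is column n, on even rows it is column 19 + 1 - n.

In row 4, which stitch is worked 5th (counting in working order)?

Stitch:
P

Derivation:
Row 4 uses chart row ((4-1) mod 2)+1 = 2. Row 4 is even, so WS.
Chart row 2 tiled across columns 1-19: K K K P K YO K2TOG K K K P K YO K2TOG K K K P K
WS row: flip the tiled sequence (start at column 19) and apply K<->P; YO and K2TOG stay.
Row 4 as worked: P K P P P K2TOG YO P K P P P K2TOG YO P K P P P
The 5th stitch worked is P.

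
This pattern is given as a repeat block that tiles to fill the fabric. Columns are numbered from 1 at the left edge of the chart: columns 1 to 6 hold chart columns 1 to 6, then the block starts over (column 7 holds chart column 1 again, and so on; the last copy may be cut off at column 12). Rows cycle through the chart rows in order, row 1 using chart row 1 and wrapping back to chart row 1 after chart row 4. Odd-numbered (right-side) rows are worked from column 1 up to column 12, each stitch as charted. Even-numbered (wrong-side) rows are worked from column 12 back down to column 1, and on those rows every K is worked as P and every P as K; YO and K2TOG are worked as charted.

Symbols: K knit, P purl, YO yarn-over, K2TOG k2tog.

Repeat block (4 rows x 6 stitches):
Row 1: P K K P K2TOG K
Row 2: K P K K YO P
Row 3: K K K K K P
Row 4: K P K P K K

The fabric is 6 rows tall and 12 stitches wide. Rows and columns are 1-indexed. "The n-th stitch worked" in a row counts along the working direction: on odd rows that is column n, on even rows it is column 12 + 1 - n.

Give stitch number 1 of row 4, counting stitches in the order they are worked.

Result:
P

Derivation:
Row 4: (4-1) mod 4 = 3, so use chart row 4. Even row -> WS.
Chart row 4 tiled across columns 1-12: K P K P K K K P K P K K
WS: work from column 12 back to column 1 (reverse the tiled row), swapping K<->P (YO and K2TOG unchanged).
Row 4 as worked: P P K P K P P P K P K P
Counting 1 along the worked row gives P.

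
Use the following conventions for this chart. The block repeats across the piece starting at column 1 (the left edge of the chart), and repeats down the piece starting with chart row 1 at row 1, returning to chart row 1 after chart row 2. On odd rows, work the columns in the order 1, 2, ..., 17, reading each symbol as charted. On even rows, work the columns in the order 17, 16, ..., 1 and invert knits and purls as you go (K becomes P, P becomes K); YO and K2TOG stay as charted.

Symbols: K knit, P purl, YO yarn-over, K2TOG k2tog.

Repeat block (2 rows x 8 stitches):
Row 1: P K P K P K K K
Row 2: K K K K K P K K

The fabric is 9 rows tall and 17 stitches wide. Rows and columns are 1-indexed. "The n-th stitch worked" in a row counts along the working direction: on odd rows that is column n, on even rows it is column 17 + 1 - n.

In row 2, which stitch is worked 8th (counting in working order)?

Result:
P

Derivation:
For row 2: chart row = ((2-1) mod 2) + 1 = 2; this is a WS (even) row.
Chart row 2 tiled across columns 1-17: K K K K K P K K K K K K K P K K K
WS: work from column 17 back to column 1 (reverse the tiled row), swapping K<->P (YO and K2TOG unchanged).
Row 2 as worked: P P P K P P P P P P P K P P P P P
The 8th stitch worked is P.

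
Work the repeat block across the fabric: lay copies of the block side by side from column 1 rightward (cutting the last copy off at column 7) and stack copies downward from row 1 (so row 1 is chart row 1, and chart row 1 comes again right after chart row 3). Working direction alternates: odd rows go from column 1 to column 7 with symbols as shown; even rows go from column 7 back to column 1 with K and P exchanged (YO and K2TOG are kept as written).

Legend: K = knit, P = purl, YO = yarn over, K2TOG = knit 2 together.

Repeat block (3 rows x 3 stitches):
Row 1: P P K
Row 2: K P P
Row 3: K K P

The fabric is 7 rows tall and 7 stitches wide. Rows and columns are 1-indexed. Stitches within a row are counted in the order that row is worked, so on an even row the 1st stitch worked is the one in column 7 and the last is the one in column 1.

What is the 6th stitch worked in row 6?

Row 6: (6-1) mod 3 = 2, so use chart row 3. Even row -> WS.
Chart row 3 tiled across columns 1-7: K K P K K P K
Wrong side: read the tiled row from column 7 down to 1 and exchange K with P (leave YO, K2TOG).
Row 6 as worked: P K P P K P P
Stitch 6 in working order -> P

Result:
P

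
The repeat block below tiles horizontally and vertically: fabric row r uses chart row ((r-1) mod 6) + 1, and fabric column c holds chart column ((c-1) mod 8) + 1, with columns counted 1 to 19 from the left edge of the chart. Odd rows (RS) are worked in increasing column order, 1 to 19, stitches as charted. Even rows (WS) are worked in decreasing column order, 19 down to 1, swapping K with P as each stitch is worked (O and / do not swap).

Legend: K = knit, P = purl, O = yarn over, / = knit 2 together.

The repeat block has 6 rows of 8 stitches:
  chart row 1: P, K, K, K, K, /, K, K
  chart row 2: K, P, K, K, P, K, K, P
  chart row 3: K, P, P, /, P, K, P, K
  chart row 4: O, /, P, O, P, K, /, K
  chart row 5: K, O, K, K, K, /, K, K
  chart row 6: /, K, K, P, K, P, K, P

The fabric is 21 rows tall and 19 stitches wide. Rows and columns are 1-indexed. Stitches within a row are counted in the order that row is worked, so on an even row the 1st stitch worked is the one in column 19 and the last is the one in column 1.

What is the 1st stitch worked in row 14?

Stitch:
P

Derivation:
For row 14: chart row = ((14-1) mod 6) + 1 = 2; this is a WS (even) row.
Chart row 2 tiled across columns 1-19: K P K K P K K P K P K K P K K P K P K
Wrong side: read the tiled row from column 19 down to 1 and exchange K with P (leave O, /).
Row 14 as worked: P K P K P P K P P K P K P P K P P K P
Counting 1 along the worked row gives P.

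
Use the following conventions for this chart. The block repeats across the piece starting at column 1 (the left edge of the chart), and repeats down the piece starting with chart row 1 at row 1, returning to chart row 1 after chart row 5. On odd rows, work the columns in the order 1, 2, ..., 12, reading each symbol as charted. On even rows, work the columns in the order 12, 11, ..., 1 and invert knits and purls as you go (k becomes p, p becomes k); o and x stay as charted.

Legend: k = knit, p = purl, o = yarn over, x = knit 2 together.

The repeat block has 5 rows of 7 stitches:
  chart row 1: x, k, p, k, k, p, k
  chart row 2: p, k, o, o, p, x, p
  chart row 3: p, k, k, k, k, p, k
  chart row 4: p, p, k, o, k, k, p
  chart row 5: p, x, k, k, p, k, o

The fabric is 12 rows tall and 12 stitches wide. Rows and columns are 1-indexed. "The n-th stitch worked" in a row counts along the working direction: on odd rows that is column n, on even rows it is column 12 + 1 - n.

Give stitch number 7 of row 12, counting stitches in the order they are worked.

== STITCH ==
x

Derivation:
Row 12 uses chart row ((12-1) mod 5)+1 = 2. Row 12 is even, so WS.
Chart row 2 tiled across columns 1-12: p k o o p x p p k o o p
WS: work from column 12 back to column 1 (reverse the tiled row), swapping k<->p (o and x unchanged).
Row 12 as worked: k o o p k k x k o o p k
Counting 7 along the worked row gives x.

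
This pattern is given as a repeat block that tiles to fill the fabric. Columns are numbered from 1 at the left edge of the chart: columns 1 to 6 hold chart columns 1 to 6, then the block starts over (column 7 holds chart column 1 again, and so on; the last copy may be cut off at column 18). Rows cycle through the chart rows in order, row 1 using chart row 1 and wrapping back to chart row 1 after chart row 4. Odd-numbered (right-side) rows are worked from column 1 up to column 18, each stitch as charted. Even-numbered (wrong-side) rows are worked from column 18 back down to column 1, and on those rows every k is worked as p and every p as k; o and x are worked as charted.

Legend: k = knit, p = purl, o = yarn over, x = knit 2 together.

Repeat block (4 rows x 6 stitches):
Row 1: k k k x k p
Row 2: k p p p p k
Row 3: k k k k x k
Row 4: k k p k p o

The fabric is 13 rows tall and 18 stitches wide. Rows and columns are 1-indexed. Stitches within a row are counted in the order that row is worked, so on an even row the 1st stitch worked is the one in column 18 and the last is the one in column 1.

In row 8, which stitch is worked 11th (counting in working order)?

For row 8: chart row = ((8-1) mod 4) + 1 = 4; this is a WS (even) row.
Chart row 4 tiled across columns 1-18: k k p k p o k k p k p o k k p k p o
Wrong side: read the tiled row from column 18 down to 1 and exchange k with p (leave o, x).
Row 8 as worked: o k p k p p o k p k p p o k p k p p
Stitch 11 in working order -> p

Result:
p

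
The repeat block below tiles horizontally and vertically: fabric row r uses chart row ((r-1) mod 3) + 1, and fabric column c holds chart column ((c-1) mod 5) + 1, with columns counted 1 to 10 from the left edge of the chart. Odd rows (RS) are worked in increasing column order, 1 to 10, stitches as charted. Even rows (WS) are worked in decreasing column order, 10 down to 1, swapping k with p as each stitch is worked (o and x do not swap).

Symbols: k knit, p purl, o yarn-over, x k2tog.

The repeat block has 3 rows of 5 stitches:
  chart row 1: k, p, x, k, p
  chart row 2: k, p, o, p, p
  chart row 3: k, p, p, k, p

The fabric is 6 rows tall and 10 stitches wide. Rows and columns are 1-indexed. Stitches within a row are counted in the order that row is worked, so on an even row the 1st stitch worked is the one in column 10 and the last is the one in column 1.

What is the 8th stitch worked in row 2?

For row 2: chart row = ((2-1) mod 3) + 1 = 2; this is a WS (even) row.
Chart row 2 tiled across columns 1-10: k p o p p k p o p p
Wrong side: read the tiled row from column 10 down to 1 and exchange k with p (leave o, x).
Row 2 as worked: k k o k p k k o k p
The 8th stitch worked is o.

Result:
o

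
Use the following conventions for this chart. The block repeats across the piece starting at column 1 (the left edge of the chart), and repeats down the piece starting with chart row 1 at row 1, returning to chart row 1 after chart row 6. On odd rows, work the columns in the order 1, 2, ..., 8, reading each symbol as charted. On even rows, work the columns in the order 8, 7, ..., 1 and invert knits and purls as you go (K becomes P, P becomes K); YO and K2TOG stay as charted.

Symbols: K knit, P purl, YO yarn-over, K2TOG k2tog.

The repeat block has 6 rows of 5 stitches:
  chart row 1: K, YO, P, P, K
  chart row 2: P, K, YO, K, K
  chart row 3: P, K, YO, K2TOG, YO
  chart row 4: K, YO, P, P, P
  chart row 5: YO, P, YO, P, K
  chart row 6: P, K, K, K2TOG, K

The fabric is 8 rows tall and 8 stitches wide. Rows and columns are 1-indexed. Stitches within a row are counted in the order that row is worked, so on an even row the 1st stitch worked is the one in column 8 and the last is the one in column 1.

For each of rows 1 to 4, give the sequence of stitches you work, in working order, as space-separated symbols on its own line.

Rows as worked:
K YO P P K K YO P
YO P K P P YO P K
P K YO K2TOG YO P K YO
K YO P K K K YO P

Derivation:
Row 1: chart row 1, RS - tile across columns 1-8 and work as-is.
Row 2: chart row 2, WS - tiled (columns 1-8): P K YO K K P K YO; work from column 8 back to 1 with K<->P swapped.
Row 3: chart row 3, RS - tile across columns 1-8 and work as-is.
Row 4: chart row 4, WS - tiled (columns 1-8): K YO P P P K YO P; work from column 8 back to 1 with K<->P swapped.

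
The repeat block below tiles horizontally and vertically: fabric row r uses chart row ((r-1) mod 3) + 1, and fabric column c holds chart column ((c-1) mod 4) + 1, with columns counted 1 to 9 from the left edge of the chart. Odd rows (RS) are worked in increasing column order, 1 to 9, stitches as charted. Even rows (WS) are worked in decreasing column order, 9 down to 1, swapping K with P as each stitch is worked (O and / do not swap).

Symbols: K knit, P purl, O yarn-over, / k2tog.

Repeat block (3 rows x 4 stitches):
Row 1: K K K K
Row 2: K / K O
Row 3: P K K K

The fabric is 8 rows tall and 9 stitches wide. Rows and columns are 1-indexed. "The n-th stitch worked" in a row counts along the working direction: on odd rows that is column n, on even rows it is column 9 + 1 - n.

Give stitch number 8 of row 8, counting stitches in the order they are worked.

== STITCH ==
/

Derivation:
Row 8 uses chart row ((8-1) mod 3)+1 = 2. Row 8 is even, so WS.
Chart row 2 tiled across columns 1-9: K / K O K / K O K
WS row: flip the tiled sequence (start at column 9) and apply K<->P; O and / stay.
Row 8 as worked: P O P / P O P / P
The 8th stitch worked is /.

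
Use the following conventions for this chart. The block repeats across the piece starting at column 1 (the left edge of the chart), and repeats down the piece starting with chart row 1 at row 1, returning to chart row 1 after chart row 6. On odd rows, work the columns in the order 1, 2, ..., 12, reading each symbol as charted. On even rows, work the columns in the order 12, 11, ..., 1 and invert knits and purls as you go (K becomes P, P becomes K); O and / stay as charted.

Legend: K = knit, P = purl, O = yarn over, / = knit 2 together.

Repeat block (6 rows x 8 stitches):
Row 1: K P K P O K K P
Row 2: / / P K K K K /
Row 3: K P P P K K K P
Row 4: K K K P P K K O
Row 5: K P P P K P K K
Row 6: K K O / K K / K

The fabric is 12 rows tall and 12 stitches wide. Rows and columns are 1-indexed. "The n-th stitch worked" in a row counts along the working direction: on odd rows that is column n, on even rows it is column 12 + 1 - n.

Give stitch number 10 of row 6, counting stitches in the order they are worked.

Result:
O

Derivation:
Row 6 uses chart row ((6-1) mod 6)+1 = 6. Row 6 is even, so WS.
Chart row 6 tiled across columns 1-12: K K O / K K / K K K O /
Wrong side: read the tiled row from column 12 down to 1 and exchange K with P (leave O, /).
Row 6 as worked: / O P P P / P P / O P P
Stitch 10 in working order -> O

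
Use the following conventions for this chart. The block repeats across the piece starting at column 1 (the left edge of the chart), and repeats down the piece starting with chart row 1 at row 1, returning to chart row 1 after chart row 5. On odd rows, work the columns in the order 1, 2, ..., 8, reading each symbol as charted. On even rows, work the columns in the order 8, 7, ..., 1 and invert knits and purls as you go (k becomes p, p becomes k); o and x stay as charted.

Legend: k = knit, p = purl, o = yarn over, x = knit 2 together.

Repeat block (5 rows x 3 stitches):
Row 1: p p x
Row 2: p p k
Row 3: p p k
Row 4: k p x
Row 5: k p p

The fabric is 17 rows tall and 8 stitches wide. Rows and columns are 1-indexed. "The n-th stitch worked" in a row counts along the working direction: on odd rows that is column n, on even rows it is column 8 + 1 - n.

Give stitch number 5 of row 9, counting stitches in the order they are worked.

== STITCH ==
p

Derivation:
Row 9: (9-1) mod 5 = 3, so use chart row 4. Odd row -> RS.
Chart row 4 tiled across columns 1-8: k p x k p x k p
Right side: take the tiled row as-is (worked left to right from column 1).
Stitch 5 in working order -> p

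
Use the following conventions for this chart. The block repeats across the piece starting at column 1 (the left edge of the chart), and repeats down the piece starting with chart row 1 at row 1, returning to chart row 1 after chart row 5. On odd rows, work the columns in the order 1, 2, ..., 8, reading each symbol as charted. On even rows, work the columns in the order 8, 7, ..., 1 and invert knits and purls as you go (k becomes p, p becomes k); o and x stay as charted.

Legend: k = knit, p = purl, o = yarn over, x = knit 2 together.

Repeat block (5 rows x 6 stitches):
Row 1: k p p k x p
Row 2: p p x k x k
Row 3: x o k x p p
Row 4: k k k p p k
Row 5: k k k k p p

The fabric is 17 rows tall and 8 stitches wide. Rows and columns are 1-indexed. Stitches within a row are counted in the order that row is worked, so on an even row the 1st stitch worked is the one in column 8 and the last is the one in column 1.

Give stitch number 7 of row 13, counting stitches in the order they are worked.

== STITCH ==
x

Derivation:
For row 13: chart row = ((13-1) mod 5) + 1 = 3; this is a RS (odd) row.
Chart row 3 tiled across columns 1-8: x o k x p p x o
RS row: no reversal, no swap; stitch n worked = column n.
Counting 7 along the worked row gives x.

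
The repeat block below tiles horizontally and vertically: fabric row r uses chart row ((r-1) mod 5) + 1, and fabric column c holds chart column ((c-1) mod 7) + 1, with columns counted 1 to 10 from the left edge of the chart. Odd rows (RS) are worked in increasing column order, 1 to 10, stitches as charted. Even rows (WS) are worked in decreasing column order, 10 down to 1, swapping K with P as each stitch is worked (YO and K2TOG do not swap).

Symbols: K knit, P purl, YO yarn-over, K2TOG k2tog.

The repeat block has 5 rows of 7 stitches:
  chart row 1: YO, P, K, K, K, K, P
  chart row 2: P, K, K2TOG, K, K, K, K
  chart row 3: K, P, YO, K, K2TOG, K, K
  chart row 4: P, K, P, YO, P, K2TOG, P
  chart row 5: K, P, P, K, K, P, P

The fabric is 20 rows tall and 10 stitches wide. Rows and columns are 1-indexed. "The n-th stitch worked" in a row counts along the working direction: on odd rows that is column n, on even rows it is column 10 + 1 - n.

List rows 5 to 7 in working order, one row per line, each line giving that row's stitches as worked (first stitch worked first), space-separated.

Rows as worked:
K P P K K P P K P P
P K YO K P P P P K YO
P K K2TOG K K K K P K K2TOG

Derivation:
Row 5: chart row 5, RS - tile across columns 1-10 and work as-is.
Row 6: chart row 1, WS - tiled (columns 1-10): YO P K K K K P YO P K; work from column 10 back to 1 with K<->P swapped.
Row 7: chart row 2, RS - tile across columns 1-10 and work as-is.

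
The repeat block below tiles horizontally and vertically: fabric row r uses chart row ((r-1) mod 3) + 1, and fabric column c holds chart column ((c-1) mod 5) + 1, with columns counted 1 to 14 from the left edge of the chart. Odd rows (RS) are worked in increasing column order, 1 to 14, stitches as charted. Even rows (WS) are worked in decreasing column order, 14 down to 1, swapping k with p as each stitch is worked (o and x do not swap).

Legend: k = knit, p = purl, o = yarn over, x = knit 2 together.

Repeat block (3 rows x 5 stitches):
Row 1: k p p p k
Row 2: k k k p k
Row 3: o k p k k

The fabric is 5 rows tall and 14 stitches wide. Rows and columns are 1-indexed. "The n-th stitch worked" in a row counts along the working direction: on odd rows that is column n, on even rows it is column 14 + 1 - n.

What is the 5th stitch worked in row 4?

Result:
p

Derivation:
For row 4: chart row = ((4-1) mod 3) + 1 = 1; this is a WS (even) row.
Chart row 1 tiled across columns 1-14: k p p p k k p p p k k p p p
Wrong side: read the tiled row from column 14 down to 1 and exchange k with p (leave o, x).
Row 4 as worked: k k k p p k k k p p k k k p
Stitch 5 in working order -> p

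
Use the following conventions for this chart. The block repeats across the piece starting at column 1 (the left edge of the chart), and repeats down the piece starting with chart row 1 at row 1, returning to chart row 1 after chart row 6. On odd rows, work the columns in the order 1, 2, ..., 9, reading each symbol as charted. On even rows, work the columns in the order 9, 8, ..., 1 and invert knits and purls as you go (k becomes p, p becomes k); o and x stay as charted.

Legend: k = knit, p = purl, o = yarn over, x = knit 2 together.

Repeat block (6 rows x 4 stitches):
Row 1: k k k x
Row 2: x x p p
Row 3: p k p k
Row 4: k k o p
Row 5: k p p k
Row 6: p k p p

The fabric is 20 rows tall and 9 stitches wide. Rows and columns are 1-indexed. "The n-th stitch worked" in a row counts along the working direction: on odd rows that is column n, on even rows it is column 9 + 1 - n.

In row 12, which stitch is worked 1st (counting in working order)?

Stitch:
k

Derivation:
Row 12: (12-1) mod 6 = 5, so use chart row 6. Even row -> WS.
Chart row 6 tiled across columns 1-9: p k p p p k p p p
WS: work from column 9 back to column 1 (reverse the tiled row), swapping k<->p (o and x unchanged).
Row 12 as worked: k k k p k k k p k
Counting 1 along the worked row gives k.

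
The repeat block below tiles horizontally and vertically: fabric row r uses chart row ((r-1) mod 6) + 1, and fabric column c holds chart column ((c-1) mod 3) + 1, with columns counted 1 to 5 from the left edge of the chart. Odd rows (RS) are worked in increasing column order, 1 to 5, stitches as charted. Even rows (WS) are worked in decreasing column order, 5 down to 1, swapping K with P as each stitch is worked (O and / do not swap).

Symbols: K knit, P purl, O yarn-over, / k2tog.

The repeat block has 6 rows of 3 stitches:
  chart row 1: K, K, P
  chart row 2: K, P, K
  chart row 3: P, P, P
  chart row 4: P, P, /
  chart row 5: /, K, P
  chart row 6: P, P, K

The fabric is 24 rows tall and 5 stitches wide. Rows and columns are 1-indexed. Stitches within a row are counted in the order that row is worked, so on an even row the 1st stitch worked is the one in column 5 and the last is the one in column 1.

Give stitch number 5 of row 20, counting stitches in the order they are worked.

For row 20: chart row = ((20-1) mod 6) + 1 = 2; this is a WS (even) row.
Chart row 2 tiled across columns 1-5: K P K K P
WS row: flip the tiled sequence (start at column 5) and apply K<->P; O and / stay.
Row 20 as worked: K P P K P
The 5th stitch worked is P.

Result:
P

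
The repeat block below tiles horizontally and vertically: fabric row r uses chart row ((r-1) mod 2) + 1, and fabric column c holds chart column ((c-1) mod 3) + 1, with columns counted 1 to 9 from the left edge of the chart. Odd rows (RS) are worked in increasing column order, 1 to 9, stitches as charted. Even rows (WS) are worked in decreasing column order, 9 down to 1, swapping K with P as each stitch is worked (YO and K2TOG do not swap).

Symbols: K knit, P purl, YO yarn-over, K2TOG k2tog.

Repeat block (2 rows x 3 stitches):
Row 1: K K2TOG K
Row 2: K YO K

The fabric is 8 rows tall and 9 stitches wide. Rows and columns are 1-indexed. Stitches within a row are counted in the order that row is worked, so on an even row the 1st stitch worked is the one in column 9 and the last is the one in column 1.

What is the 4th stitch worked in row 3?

Row 3 uses chart row ((3-1) mod 2)+1 = 1. Row 3 is odd, so RS.
Chart row 1 tiled across columns 1-9: K K2TOG K K K2TOG K K K2TOG K
RS: work column 1 to column 9, symbols as charted — the tiled row is the row as worked.
The 4th stitch worked is K.

Stitch:
K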